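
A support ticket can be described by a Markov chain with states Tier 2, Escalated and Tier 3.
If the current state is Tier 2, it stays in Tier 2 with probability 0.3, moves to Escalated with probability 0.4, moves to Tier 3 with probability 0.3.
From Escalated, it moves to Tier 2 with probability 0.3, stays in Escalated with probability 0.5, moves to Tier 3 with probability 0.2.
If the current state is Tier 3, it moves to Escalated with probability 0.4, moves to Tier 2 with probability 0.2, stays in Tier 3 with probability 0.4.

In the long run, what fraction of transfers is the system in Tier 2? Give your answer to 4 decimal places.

0.2716

Let the stationary distribution be π with π = πP and π_1 + π_2 + π_3 = 1.
π_1 = 0.3·π_1 + 0.3·π_2 + 0.2·π_3
π_2 = 0.4·π_1 + 0.5·π_2 + 0.4·π_3
Solving with the normalization constraint gives π = (0.2716, 0.4444, 0.2840).
So the stationary probability of Tier 2 is 0.2716.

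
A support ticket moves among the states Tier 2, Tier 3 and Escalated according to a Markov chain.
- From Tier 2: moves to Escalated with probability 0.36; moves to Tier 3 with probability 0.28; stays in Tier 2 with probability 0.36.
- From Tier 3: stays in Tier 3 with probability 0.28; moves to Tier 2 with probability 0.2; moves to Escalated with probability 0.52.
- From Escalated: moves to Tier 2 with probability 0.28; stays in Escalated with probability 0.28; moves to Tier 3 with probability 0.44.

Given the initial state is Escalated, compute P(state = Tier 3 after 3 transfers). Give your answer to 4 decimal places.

Propagate the distribution vector 3 transfers from Escalated.
After 0 transfers: (0.0000, 0.0000, 1.0000)
After 1 transfer: (0.2800, 0.4400, 0.2800)
After 2 transfers: (0.2672, 0.3248, 0.4080)
After 3 transfers: (0.2754, 0.3453, 0.3793)
P(in Tier 3 after 3 transfers) = 0.3453

0.3453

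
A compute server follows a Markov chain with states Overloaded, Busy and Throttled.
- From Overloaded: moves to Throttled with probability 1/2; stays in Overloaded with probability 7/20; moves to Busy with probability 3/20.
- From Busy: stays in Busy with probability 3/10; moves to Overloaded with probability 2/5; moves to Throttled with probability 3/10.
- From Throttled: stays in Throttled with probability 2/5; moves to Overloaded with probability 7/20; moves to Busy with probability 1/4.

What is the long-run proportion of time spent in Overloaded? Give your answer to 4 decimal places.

0.3613

Let the stationary distribution be π with π = πP and π_1 + π_2 + π_3 = 1.
π_1 = 0.35·π_1 + 0.4·π_2 + 0.35·π_3
π_2 = 0.15·π_1 + 0.3·π_2 + 0.25·π_3
Solving with the normalization constraint gives π = (0.3613, 0.2251, 0.4136).
So the stationary probability of Overloaded is 0.3613.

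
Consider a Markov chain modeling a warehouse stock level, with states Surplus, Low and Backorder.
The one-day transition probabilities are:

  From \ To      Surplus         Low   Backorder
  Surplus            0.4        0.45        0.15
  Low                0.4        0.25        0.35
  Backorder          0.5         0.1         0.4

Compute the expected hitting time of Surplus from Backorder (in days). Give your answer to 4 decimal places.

2.0482

Let t(s) be the expected number of days to first reach Surplus from state s, with t(Surplus) = 0. Conditioning on the first day:
t(Low) = 1 + 0.25·t(Low) + 0.35·t(Backorder)
t(Backorder) = 1 + 0.1·t(Low) + 0.4·t(Backorder)
Solving: t(Low) = 2.2892, t(Backorder) = 2.0482.
Expected days from Backorder to Surplus: 2.0482.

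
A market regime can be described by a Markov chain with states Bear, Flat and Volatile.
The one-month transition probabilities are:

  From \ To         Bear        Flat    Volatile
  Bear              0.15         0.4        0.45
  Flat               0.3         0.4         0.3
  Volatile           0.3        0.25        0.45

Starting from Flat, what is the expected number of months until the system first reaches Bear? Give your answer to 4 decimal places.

3.3333

Let t(s) be the expected number of months to first reach Bear from state s, with t(Bear) = 0. Conditioning on the first month:
t(Flat) = 1 + 0.4·t(Flat) + 0.3·t(Volatile)
t(Volatile) = 1 + 0.25·t(Flat) + 0.45·t(Volatile)
Solving: t(Flat) = 3.3333, t(Volatile) = 3.3333.
Expected months from Flat to Bear: 3.3333.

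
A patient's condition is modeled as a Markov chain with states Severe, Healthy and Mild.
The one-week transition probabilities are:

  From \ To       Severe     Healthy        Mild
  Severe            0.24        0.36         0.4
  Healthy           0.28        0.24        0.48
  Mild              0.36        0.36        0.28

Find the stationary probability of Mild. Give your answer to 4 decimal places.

Let the stationary distribution be π with π = πP and π_1 + π_2 + π_3 = 1.
π_1 = 0.24·π_1 + 0.28·π_2 + 0.36·π_3
π_2 = 0.36·π_1 + 0.24·π_2 + 0.36·π_3
Solving with the normalization constraint gives π = (0.2985, 0.3214, 0.3801).
So the stationary probability of Mild is 0.3801.

0.3801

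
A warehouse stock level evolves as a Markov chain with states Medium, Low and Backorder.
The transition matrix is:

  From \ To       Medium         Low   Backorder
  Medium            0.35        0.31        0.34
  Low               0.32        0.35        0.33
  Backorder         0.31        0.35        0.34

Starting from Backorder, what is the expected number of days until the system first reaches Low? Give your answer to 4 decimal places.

Let t(s) be the expected number of days to first reach Low from state s, with t(Low) = 0. Conditioning on the first day:
t(Medium) = 1 + 0.35·t(Medium) + 0.34·t(Backorder)
t(Backorder) = 1 + 0.31·t(Medium) + 0.34·t(Backorder)
Solving: t(Medium) = 3.0902, t(Backorder) = 2.9666.
Expected days from Backorder to Low: 2.9666.

2.9666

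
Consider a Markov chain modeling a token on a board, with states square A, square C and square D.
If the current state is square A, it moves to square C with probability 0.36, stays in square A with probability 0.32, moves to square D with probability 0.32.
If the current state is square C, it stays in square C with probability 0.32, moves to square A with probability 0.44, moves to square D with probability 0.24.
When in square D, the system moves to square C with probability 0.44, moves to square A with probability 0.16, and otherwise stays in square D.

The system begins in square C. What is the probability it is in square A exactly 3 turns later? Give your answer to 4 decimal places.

Propagate the distribution vector 3 turns from square C.
After 0 turns: (0.0000, 1.0000, 0.0000)
After 1 turn: (0.4400, 0.3200, 0.2400)
After 2 turns: (0.3200, 0.3664, 0.3136)
After 3 turns: (0.3138, 0.3704, 0.3158)
P(in square A after 3 turns) = 0.3138

0.3138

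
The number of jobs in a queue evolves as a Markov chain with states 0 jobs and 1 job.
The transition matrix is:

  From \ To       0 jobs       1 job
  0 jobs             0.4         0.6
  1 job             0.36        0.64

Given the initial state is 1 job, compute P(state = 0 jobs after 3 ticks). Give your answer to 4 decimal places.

0.3750

Propagate the distribution vector 3 ticks from 1 job.
After 0 ticks: (0.0000, 1.0000)
After 1 tick: (0.3600, 0.6400)
After 2 ticks: (0.3744, 0.6256)
After 3 ticks: (0.3750, 0.6250)
P(in 0 jobs after 3 ticks) = 0.3750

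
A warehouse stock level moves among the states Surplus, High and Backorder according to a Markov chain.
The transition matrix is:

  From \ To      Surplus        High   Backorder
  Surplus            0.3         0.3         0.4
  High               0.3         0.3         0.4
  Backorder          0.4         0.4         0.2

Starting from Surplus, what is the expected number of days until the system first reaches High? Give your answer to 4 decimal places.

3.0000

Let t(s) be the expected number of days to first reach High from state s, with t(High) = 0. Conditioning on the first day:
t(Surplus) = 1 + 0.3·t(Surplus) + 0.4·t(Backorder)
t(Backorder) = 1 + 0.4·t(Surplus) + 0.2·t(Backorder)
Solving: t(Surplus) = 3.0000, t(Backorder) = 2.7500.
Expected days from Surplus to High: 3.0000.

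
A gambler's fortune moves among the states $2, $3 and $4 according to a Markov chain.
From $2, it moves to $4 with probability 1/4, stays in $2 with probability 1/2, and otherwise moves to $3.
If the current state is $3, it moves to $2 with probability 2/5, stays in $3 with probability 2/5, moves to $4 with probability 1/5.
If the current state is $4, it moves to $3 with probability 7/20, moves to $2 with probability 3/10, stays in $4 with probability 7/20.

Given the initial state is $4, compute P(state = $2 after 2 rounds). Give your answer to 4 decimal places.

Sum over the intermediate state after 1 round:
P = P($4→$2)·P($2→$2) + P($4→$3)·P($3→$2) + P($4→$4)·P($4→$2)
  = 0.3×0.5 + 0.35×0.4 + 0.35×0.3
  = 0.1500 + 0.1400 + 0.1050 = 0.3950

0.3950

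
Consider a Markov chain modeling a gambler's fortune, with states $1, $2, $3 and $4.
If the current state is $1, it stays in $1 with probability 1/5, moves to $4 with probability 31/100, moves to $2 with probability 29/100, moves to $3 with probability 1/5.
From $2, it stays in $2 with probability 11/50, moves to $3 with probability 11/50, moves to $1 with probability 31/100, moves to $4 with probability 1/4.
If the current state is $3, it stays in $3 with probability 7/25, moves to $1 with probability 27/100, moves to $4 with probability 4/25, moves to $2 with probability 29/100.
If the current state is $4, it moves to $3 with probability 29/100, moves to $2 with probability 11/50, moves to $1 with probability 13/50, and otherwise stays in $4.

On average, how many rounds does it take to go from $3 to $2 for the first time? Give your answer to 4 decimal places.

Let t(s) be the expected number of rounds to first reach $2 from state s, with t($2) = 0. Conditioning on the first round:
t($1) = 1 + 0.2·t($1) + 0.2·t($3) + 0.31·t($4)
t($3) = 1 + 0.27·t($1) + 0.28·t($3) + 0.16·t($4)
t($4) = 1 + 0.26·t($1) + 0.29·t($3) + 0.23·t($4)
Solving: t($1) = 3.6729, t($3) = 3.6346, t($4) = 3.9078.
Expected rounds from $3 to $2: 3.6346.

3.6346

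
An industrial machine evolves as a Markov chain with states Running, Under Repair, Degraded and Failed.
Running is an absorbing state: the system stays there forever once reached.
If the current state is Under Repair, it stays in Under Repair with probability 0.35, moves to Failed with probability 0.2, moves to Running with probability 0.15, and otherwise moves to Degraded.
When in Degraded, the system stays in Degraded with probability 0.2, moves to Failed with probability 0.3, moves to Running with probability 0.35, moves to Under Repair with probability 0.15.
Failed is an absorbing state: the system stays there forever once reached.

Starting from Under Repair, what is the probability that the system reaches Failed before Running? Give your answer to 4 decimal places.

Let h(s) be the probability of absorption at Failed starting from transient state s. Then h(Failed) = 1 and h(Running) = 0. By first-step analysis:
h(Under Repair) = 0.15·0 + 0.35·h(Under Repair) + 0.3·h(Degraded) + 0.2·1
h(Degraded) = 0.35·0 + 0.15·h(Under Repair) + 0.2·h(Degraded) + 0.3·1
Solving: h(Under Repair) = 0.5263, h(Degraded) = 0.4737.
Starting from Under Repair, the probability is 0.5263.

0.5263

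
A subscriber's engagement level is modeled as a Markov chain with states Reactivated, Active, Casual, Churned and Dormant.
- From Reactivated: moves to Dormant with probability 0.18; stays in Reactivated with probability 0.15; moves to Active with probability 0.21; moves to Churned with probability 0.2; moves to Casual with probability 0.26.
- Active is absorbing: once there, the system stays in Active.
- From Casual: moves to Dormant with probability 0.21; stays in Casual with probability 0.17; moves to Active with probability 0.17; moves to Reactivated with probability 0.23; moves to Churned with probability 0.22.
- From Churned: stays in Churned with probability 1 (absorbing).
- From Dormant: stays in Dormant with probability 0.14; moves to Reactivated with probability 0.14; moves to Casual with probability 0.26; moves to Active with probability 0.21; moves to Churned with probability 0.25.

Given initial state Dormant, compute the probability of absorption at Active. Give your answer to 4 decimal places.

Let h(s) be the probability of absorption at Active starting from transient state s. Then h(Active) = 1 and h(Churned) = 0. By first-step analysis:
h(Reactivated) = 0.15·h(Reactivated) + 0.21·1 + 0.26·h(Casual) + 0.2·0 + 0.18·h(Dormant)
h(Casual) = 0.23·h(Reactivated) + 0.17·1 + 0.17·h(Casual) + 0.22·0 + 0.21·h(Dormant)
h(Dormant) = 0.14·h(Reactivated) + 0.21·1 + 0.26·h(Casual) + 0.25·0 + 0.14·h(Dormant)
Solving: h(Reactivated) = 0.4839, h(Casual) = 0.4555, h(Dormant) = 0.4607.
Starting from Dormant, the probability is 0.4607.

0.4607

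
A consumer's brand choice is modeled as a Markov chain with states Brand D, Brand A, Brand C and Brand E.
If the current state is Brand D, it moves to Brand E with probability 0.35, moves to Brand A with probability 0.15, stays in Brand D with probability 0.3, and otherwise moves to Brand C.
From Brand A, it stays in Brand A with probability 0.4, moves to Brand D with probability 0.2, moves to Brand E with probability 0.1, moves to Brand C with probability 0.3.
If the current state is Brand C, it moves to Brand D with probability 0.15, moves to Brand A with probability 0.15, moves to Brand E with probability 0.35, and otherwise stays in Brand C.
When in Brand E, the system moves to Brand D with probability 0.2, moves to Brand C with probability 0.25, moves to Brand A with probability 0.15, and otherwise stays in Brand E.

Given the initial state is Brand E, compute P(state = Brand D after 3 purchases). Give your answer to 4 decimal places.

0.2071

Propagate the distribution vector 3 purchases from Brand E.
After 0 purchases: (0.0000, 0.0000, 0.0000, 1.0000)
After 1 purchase: (0.2000, 0.1500, 0.2500, 0.4000)
After 2 purchases: (0.2075, 0.1875, 0.2725, 0.3325)
After 3 purchases: (0.2071, 0.1969, 0.2763, 0.3198)
P(in Brand D after 3 purchases) = 0.2071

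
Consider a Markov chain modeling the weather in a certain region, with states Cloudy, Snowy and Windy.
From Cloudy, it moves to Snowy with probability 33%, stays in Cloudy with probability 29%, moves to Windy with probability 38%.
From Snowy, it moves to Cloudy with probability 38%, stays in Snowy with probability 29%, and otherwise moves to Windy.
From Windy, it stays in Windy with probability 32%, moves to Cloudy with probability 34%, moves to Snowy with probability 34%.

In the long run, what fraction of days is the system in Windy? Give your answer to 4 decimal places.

0.3434

Let the stationary distribution be π with π = πP and π_1 + π_2 + π_3 = 1.
π_1 = 0.29·π_1 + 0.38·π_2 + 0.34·π_3
π_2 = 0.33·π_1 + 0.29·π_2 + 0.34·π_3
Solving with the normalization constraint gives π = (0.3360, 0.3206, 0.3434).
So the stationary probability of Windy is 0.3434.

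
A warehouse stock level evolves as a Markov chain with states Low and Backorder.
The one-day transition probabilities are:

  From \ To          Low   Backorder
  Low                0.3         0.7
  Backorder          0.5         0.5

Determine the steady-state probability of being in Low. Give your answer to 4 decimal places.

Let the stationary distribution be π with π = πP and π_1 + π_2 = 1.
π_1 = 0.3·π_1 + 0.5·π_2
Solving with the normalization constraint gives π = (0.4167, 0.5833).
So the stationary probability of Low is 0.4167.

0.4167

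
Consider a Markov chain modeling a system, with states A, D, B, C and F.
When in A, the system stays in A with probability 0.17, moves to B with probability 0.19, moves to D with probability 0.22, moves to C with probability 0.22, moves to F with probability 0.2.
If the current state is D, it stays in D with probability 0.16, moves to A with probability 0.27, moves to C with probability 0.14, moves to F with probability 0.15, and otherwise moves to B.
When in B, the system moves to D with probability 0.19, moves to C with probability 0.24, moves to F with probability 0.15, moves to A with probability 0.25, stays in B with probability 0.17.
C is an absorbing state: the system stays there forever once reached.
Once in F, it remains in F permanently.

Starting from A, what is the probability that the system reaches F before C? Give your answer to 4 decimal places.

Let h(s) be the probability of absorption at F starting from transient state s. Then h(F) = 1 and h(C) = 0. By first-step analysis:
h(A) = 0.17·h(A) + 0.22·h(D) + 0.19·h(B) + 0.22·0 + 0.2·1
h(D) = 0.27·h(A) + 0.16·h(D) + 0.28·h(B) + 0.14·0 + 0.15·1
h(B) = 0.25·h(A) + 0.19·h(D) + 0.17·h(B) + 0.24·0 + 0.15·1
Solving: h(A) = 0.4636, h(D) = 0.4702, h(B) = 0.4280.
Starting from A, the probability is 0.4636.

0.4636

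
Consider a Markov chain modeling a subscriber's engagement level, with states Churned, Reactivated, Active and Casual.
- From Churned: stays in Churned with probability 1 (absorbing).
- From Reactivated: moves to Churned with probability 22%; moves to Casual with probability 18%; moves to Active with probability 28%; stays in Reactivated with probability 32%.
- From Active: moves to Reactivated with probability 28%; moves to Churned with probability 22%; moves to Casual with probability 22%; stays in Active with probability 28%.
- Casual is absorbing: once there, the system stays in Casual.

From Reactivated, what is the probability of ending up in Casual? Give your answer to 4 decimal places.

0.4650

Let h(s) be the probability of absorption at Casual starting from transient state s. Then h(Casual) = 1 and h(Churned) = 0. By first-step analysis:
h(Reactivated) = 0.22·0 + 0.32·h(Reactivated) + 0.28·h(Active) + 0.18·1
h(Active) = 0.22·0 + 0.28·h(Reactivated) + 0.28·h(Active) + 0.22·1
Solving: h(Reactivated) = 0.4650, h(Active) = 0.4864.
Starting from Reactivated, the probability is 0.4650.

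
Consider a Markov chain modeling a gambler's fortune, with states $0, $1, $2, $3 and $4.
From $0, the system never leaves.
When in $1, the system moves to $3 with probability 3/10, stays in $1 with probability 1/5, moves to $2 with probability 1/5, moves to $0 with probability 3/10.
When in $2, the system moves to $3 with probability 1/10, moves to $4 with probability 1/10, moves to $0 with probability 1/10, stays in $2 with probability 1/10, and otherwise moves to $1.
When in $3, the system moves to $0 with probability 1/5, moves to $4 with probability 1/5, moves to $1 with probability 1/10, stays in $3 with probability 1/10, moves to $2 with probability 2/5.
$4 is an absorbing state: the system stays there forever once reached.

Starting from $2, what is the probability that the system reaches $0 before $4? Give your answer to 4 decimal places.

Let h(s) be the probability of absorption at $0 starting from transient state s. Then h($0) = 1 and h($4) = 0. By first-step analysis:
h($1) = 0.3·1 + 0.2·h($1) + 0.2·h($2) + 0.3·h($3)
h($2) = 0.1·1 + 0.6·h($1) + 0.1·h($2) + 0.1·h($3) + 0.1·0
h($3) = 0.2·1 + 0.1·h($1) + 0.4·h($2) + 0.1·h($3) + 0.2·0
Solving: h($1) = 0.7838, h($2) = 0.7027, h($3) = 0.6216.
Starting from $2, the probability is 0.7027.

0.7027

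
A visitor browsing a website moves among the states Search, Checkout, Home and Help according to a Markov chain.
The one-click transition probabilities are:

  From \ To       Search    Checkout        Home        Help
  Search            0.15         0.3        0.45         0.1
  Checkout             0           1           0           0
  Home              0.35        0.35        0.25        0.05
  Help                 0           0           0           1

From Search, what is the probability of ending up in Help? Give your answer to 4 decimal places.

Let h(s) be the probability of absorption at Help starting from transient state s. Then h(Help) = 1 and h(Checkout) = 0. By first-step analysis:
h(Search) = 0.15·h(Search) + 0.3·0 + 0.45·h(Home) + 0.1·1
h(Home) = 0.35·h(Search) + 0.35·0 + 0.25·h(Home) + 0.05·1
Solving: h(Search) = 0.2031, h(Home) = 0.1615.
Starting from Search, the probability is 0.2031.

0.2031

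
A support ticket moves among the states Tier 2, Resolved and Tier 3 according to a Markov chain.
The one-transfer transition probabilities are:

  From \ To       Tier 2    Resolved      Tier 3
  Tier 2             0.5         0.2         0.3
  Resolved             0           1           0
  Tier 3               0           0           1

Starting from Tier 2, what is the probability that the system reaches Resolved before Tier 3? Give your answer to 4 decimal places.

Let h(s) be the probability of absorption at Resolved starting from transient state s. Then h(Resolved) = 1 and h(Tier 3) = 0. By first-step analysis:
h(Tier 2) = 0.5·h(Tier 2) + 0.2·1 + 0.3·0
Solving: h(Tier 2) = 0.4000.
Starting from Tier 2, the probability is 0.4000.

0.4000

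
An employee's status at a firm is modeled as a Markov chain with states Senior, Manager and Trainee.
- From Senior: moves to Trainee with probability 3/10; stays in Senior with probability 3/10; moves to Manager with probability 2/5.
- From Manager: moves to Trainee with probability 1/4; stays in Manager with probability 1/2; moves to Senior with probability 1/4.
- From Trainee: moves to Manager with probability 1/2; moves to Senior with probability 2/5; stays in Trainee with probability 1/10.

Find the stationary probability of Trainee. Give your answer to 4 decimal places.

Let the stationary distribution be π with π = πP and π_1 + π_2 + π_3 = 1.
π_1 = 0.3·π_1 + 0.25·π_2 + 0.4·π_3
π_2 = 0.4·π_1 + 0.5·π_2 + 0.5·π_3
Solving with the normalization constraint gives π = (0.2995, 0.4700, 0.2304).
So the stationary probability of Trainee is 0.2304.

0.2304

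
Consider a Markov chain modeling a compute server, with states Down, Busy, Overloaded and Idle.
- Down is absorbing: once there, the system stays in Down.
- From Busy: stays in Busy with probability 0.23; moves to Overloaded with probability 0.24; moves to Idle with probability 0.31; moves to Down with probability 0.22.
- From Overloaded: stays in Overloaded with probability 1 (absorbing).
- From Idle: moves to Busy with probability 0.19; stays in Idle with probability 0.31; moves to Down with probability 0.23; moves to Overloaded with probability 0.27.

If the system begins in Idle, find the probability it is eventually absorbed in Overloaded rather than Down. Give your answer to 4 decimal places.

Let h(s) be the probability of absorption at Overloaded starting from transient state s. Then h(Overloaded) = 1 and h(Down) = 0. By first-step analysis:
h(Busy) = 0.22·0 + 0.23·h(Busy) + 0.24·1 + 0.31·h(Idle)
h(Idle) = 0.23·0 + 0.19·h(Busy) + 0.27·1 + 0.31·h(Idle)
Solving: h(Busy) = 0.5277, h(Idle) = 0.5366.
Starting from Idle, the probability is 0.5366.

0.5366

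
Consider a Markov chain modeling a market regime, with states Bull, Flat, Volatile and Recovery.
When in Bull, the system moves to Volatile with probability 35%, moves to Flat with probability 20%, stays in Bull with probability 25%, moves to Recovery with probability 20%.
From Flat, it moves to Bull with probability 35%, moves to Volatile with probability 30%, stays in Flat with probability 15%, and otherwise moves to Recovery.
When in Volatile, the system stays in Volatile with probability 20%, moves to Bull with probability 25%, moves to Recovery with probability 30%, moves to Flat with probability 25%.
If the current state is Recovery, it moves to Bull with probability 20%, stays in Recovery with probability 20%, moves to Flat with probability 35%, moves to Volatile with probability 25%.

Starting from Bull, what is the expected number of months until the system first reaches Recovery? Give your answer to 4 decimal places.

4.3564

Let t(s) be the expected number of months to first reach Recovery from state s, with t(Recovery) = 0. Conditioning on the first month:
t(Bull) = 1 + 0.25·t(Bull) + 0.2·t(Flat) + 0.35·t(Volatile)
t(Flat) = 1 + 0.35·t(Bull) + 0.15·t(Flat) + 0.3·t(Volatile)
t(Volatile) = 1 + 0.25·t(Bull) + 0.25·t(Flat) + 0.2·t(Volatile)
Solving: t(Bull) = 4.3564, t(Flat) = 4.3744, t(Volatile) = 3.9784.
Expected months from Bull to Recovery: 4.3564.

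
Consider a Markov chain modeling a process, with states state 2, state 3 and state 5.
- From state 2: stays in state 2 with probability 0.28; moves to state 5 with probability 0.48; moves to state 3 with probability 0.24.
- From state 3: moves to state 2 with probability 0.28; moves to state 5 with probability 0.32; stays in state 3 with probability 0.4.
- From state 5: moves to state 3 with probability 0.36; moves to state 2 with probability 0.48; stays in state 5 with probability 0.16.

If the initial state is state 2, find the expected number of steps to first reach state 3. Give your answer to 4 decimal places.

3.5256

Let t(s) be the expected number of steps to first reach state 3 from state s, with t(state 3) = 0. Conditioning on the first step:
t(state 2) = 1 + 0.28·t(state 2) + 0.48·t(state 5)
t(state 5) = 1 + 0.48·t(state 2) + 0.16·t(state 5)
Solving: t(state 2) = 3.5256, t(state 5) = 3.2051.
Expected steps from state 2 to state 3: 3.5256.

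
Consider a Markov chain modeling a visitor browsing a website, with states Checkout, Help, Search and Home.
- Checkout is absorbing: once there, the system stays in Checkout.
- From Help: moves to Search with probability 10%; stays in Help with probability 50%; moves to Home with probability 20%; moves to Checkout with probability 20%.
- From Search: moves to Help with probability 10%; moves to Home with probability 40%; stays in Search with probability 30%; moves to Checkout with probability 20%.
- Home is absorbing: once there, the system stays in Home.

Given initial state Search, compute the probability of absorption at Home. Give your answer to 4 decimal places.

Let h(s) be the probability of absorption at Home starting from transient state s. Then h(Home) = 1 and h(Checkout) = 0. By first-step analysis:
h(Help) = 0.2·0 + 0.5·h(Help) + 0.1·h(Search) + 0.2·1
h(Search) = 0.2·0 + 0.1·h(Help) + 0.3·h(Search) + 0.4·1
Solving: h(Help) = 0.5294, h(Search) = 0.6471.
Starting from Search, the probability is 0.6471.

0.6471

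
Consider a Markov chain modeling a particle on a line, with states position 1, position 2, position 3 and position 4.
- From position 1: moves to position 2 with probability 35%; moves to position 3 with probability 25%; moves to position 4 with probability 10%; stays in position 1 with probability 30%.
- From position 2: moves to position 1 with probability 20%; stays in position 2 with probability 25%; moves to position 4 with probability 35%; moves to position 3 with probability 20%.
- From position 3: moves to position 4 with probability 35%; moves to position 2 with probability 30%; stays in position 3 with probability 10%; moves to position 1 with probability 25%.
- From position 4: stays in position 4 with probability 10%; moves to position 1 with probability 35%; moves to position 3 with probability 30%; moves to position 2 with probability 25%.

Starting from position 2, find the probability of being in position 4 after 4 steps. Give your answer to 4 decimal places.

0.2256

Propagate the distribution vector 4 steps from position 2.
After 0 steps: (0.0000, 1.0000, 0.0000, 0.0000)
After 1 step: (0.2000, 0.2500, 0.2000, 0.3500)
After 2 steps: (0.2825, 0.2800, 0.2250, 0.2125)
After 3 steps: (0.2714, 0.2895, 0.2129, 0.2263)
After 4 steps: (0.2717, 0.2878, 0.2149, 0.2256)
P(in position 4 after 4 steps) = 0.2256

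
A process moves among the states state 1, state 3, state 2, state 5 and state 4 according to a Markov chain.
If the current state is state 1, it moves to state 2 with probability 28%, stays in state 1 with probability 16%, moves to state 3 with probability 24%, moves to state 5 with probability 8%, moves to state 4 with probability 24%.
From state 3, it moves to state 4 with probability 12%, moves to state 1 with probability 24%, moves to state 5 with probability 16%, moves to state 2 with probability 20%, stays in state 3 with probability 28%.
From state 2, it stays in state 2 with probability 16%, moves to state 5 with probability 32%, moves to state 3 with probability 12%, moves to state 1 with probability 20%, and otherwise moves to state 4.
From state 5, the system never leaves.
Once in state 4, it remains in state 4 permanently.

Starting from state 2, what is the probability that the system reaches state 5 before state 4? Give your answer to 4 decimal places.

0.5576

Let h(s) be the probability of absorption at state 5 starting from transient state s. Then h(state 5) = 1 and h(state 4) = 0. By first-step analysis:
h(state 1) = 0.16·h(state 1) + 0.24·h(state 3) + 0.28·h(state 2) + 0.08·1 + 0.24·0
h(state 3) = 0.24·h(state 1) + 0.28·h(state 3) + 0.2·h(state 2) + 0.16·1 + 0.12·0
h(state 2) = 0.2·h(state 1) + 0.12·h(state 3) + 0.16·h(state 2) + 0.32·1 + 0.2·0
Solving: h(state 1) = 0.4298, h(state 3) = 0.5204, h(state 2) = 0.5576.
Starting from state 2, the probability is 0.5576.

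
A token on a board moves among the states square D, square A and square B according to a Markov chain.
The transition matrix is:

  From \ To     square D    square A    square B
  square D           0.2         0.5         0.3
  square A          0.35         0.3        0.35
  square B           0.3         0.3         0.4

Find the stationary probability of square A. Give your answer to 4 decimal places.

0.3578

Let the stationary distribution be π with π = πP and π_1 + π_2 + π_3 = 1.
π_1 = 0.2·π_1 + 0.35·π_2 + 0.3·π_3
π_2 = 0.5·π_1 + 0.3·π_2 + 0.3·π_3
Solving with the normalization constraint gives π = (0.2890, 0.3578, 0.3532).
So the stationary probability of square A is 0.3578.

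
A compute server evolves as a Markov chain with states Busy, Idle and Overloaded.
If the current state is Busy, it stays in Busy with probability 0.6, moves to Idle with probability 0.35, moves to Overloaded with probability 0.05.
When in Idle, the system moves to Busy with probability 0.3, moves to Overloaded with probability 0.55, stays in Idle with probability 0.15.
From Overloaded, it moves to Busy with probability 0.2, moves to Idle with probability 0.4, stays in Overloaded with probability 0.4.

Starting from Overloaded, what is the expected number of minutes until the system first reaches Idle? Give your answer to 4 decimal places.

Let t(s) be the expected number of minutes to first reach Idle from state s, with t(Idle) = 0. Conditioning on the first minute:
t(Busy) = 1 + 0.6·t(Busy) + 0.05·t(Overloaded)
t(Overloaded) = 1 + 0.2·t(Busy) + 0.4·t(Overloaded)
Solving: t(Busy) = 2.8261, t(Overloaded) = 2.6087.
Expected minutes from Overloaded to Idle: 2.6087.

2.6087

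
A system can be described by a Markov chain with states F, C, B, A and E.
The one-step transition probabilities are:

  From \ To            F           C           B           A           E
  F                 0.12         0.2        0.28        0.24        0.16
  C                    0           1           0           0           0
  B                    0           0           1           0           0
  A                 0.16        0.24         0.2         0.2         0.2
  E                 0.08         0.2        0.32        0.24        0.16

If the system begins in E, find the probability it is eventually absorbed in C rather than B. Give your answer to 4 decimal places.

Let h(s) be the probability of absorption at C starting from transient state s. Then h(C) = 1 and h(B) = 0. By first-step analysis:
h(F) = 0.12·h(F) + 0.2·1 + 0.28·0 + 0.24·h(A) + 0.16·h(E)
h(A) = 0.16·h(F) + 0.24·1 + 0.2·0 + 0.2·h(A) + 0.2·h(E)
h(E) = 0.08·h(F) + 0.2·1 + 0.32·0 + 0.24·h(A) + 0.16·h(E)
Solving: h(F) = 0.4381, h(A) = 0.4928, h(E) = 0.4206.
Starting from E, the probability is 0.4206.

0.4206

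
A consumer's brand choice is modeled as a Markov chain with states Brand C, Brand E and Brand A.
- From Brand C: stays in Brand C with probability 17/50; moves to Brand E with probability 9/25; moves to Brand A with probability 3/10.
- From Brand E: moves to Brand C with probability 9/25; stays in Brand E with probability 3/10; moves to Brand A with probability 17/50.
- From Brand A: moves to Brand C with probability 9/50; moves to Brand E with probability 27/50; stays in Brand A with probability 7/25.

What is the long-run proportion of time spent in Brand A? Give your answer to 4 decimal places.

0.3095

Let the stationary distribution be π with π = πP and π_1 + π_2 + π_3 = 1.
π_1 = 0.34·π_1 + 0.36·π_2 + 0.18·π_3
π_2 = 0.36·π_1 + 0.3·π_2 + 0.54·π_3
Solving with the normalization constraint gives π = (0.2983, 0.3922, 0.3095).
So the stationary probability of Brand A is 0.3095.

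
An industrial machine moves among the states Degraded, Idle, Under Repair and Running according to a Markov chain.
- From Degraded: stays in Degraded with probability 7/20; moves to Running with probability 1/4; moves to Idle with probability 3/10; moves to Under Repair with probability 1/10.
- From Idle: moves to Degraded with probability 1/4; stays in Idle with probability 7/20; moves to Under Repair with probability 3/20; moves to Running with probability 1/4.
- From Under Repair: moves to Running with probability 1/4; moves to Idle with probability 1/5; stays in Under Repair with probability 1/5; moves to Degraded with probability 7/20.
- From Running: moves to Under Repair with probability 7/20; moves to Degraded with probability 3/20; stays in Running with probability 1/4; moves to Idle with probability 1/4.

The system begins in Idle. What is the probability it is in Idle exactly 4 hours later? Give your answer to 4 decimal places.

0.2820

Propagate the distribution vector 4 hours from Idle.
After 0 hours: (0.0000, 1.0000, 0.0000, 0.0000)
After 1 hour: (0.2500, 0.3500, 0.1500, 0.2500)
After 2 hours: (0.2650, 0.2900, 0.1950, 0.2500)
After 3 hours: (0.2710, 0.2825, 0.1965, 0.2500)
After 4 hours: (0.2718, 0.2820, 0.1963, 0.2500)
P(in Idle after 4 hours) = 0.2820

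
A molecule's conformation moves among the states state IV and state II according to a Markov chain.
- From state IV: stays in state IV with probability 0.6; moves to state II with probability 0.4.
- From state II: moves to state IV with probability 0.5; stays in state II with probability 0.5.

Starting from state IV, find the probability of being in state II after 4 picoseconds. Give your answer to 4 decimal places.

Propagate the distribution vector 4 picoseconds from state IV.
After 0 picoseconds: (1.0000, 0.0000)
After 1 picosecond: (0.6000, 0.4000)
After 2 picoseconds: (0.5600, 0.4400)
After 3 picoseconds: (0.5560, 0.4440)
After 4 picoseconds: (0.5556, 0.4444)
P(in state II after 4 picoseconds) = 0.4444

0.4444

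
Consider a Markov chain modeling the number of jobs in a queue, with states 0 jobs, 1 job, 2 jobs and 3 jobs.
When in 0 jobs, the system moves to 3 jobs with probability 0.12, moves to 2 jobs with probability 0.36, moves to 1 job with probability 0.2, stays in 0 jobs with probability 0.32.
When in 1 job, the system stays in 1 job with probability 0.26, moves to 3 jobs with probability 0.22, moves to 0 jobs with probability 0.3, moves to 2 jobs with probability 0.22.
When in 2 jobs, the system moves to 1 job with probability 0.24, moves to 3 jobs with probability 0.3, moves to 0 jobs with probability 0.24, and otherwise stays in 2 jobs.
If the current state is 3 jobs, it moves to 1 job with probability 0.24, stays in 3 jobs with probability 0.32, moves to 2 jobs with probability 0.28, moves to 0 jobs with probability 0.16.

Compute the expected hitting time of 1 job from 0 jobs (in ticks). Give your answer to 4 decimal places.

4.5305

Let t(s) be the expected number of ticks to first reach 1 job from state s, with t(1 job) = 0. Conditioning on the first tick:
t(0 jobs) = 1 + 0.32·t(0 jobs) + 0.36·t(2 jobs) + 0.12·t(3 jobs)
t(2 jobs) = 1 + 0.24·t(0 jobs) + 0.22·t(2 jobs) + 0.3·t(3 jobs)
t(3 jobs) = 1 + 0.16·t(0 jobs) + 0.28·t(2 jobs) + 0.32·t(3 jobs)
Solving: t(0 jobs) = 4.5305, t(2 jobs) = 4.3388, t(3 jobs) = 4.3232.
Expected ticks from 0 jobs to 1 job: 4.5305.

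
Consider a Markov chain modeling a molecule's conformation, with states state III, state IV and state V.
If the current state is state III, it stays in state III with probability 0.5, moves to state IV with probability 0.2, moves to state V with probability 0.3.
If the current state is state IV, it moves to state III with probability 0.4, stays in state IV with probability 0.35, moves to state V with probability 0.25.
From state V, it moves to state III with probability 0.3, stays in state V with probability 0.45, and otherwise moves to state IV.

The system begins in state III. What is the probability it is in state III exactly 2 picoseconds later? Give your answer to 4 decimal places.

0.4200

Sum over the intermediate state after 1 picosecond:
P = P(state III→state III)·P(state III→state III) + P(state III→state IV)·P(state IV→state III) + P(state III→state V)·P(state V→state III)
  = 0.5×0.5 + 0.2×0.4 + 0.3×0.3
  = 0.2500 + 0.0800 + 0.0900 = 0.4200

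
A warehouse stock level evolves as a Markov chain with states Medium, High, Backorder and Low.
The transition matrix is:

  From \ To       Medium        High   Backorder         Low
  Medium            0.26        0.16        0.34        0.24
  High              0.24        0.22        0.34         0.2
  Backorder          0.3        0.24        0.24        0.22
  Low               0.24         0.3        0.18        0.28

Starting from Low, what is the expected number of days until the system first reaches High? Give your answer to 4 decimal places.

4.0071

Let t(s) be the expected number of days to first reach High from state s, with t(High) = 0. Conditioning on the first day:
t(Medium) = 1 + 0.26·t(Medium) + 0.34·t(Backorder) + 0.24·t(Low)
t(Backorder) = 1 + 0.3·t(Medium) + 0.24·t(Backorder) + 0.22·t(Low)
t(Low) = 1 + 0.24·t(Medium) + 0.18·t(Backorder) + 0.28·t(Low)
Solving: t(Medium) = 4.6278, t(Backorder) = 4.3025, t(Low) = 4.0071.
Expected days from Low to High: 4.0071.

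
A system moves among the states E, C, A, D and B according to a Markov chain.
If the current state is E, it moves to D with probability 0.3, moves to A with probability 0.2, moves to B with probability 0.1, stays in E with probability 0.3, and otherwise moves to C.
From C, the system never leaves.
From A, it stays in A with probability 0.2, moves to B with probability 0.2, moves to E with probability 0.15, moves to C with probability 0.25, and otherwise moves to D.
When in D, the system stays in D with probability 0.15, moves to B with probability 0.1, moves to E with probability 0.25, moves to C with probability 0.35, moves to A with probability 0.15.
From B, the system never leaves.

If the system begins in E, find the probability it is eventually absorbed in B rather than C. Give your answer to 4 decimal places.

0.3855

Let h(s) be the probability of absorption at B starting from transient state s. Then h(B) = 1 and h(C) = 0. By first-step analysis:
h(E) = 0.3·h(E) + 0.1·0 + 0.2·h(A) + 0.3·h(D) + 0.1·1
h(A) = 0.15·h(E) + 0.25·0 + 0.2·h(A) + 0.2·h(D) + 0.2·1
h(D) = 0.25·h(E) + 0.35·0 + 0.15·h(A) + 0.15·h(D) + 0.1·1
Solving: h(E) = 0.3855, h(A) = 0.3976, h(D) = 0.3012.
Starting from E, the probability is 0.3855.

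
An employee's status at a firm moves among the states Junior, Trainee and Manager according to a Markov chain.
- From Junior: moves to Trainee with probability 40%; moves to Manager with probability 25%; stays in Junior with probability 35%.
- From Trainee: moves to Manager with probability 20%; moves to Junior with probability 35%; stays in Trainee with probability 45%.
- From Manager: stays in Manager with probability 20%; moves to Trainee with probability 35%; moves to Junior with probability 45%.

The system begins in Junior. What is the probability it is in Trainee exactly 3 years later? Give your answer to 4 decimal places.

0.4095

Propagate the distribution vector 3 years from Junior.
After 0 years: (1.0000, 0.0000, 0.0000)
After 1 year: (0.3500, 0.4000, 0.2500)
After 2 years: (0.3750, 0.4075, 0.2175)
After 3 years: (0.3718, 0.4095, 0.2188)
P(in Trainee after 3 years) = 0.4095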